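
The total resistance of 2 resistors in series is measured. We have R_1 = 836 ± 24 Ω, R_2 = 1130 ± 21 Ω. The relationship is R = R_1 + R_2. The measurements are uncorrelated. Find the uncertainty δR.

R is a linear combination, so absolute uncertainties add in quadrature:
  (δR_1)² = 576;  (δR_2)² = 441
δR = √(1020) = 31.9 Ω

31.9 Ω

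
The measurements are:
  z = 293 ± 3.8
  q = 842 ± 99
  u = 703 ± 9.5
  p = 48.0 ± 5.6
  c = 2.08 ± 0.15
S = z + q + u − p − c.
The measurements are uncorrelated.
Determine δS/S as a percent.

S is a linear combination, so absolute uncertainties add in quadrature:
  (δz)² = 14.4;  (δq)² = 9800;  (δu)² = 90.2;  (δp)² = 31.4;  (δc)² = 0.0225
δS = √(9940) = 99.7
S = 1790, so δS/S = 99.7/1790 = 0.0558.

5.58%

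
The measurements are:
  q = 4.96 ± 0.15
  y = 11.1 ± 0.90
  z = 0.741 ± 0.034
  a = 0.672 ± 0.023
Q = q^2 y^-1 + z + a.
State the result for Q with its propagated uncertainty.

Let p = q^2·y^-1 = 2.22. δp/p = √((2·δq/q)² + (-1·δy/y)²) = √(0.00366 + 0.00657) = 0.101, so δp = 0.224.
Q = p + z + a: δQ = √(δp² + δz² + δa²) = √(0.0503 + 0.00116 + 0.000529) = 0.228
Q = 3.63.

3.63 ± 0.228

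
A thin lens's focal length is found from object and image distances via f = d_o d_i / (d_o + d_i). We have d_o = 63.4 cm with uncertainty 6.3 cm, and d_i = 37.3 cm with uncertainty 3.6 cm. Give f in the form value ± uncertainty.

∂f/∂d_o = (d_i/(d_o+d_i))² = 0.137;  ∂f/∂d_i = (d_o/(d_o+d_i))² = 0.396
δf = √((∂f/∂d_o · δd_o)² + (∂f/∂d_i · δd_i)²) = √(0.747 + 2.04) = 1.67 cm
f = 23.5 cm.

23.5 ± 1.67 cm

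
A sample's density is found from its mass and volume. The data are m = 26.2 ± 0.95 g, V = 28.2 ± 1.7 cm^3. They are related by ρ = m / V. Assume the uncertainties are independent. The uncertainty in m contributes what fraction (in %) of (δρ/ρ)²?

(δρ/ρ)² = (1·δm/m)² + (-1·δV/V)²
  m term: (1×0.0363)² = 0.00131
  V term: (-1×0.0603)² = 0.00363
Total = 0.00495. Share from m = 0.00131/0.00495 = 0.266.

26.6%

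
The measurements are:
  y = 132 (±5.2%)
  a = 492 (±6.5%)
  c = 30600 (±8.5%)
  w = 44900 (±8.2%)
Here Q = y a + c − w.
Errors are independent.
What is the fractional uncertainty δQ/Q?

Let p = y·a = 64900. δp/p = √((1·δy/y)² + (1·δa/a)²) = √(0.00270 + 0.00423) = 0.0832, so δp = 5410.
Q = p + c − w: δQ = √(δp² + δc² + δw²) = √(2.92e+07 + 6.77e+06 + 1.36e+07) = 7040
Q = 50600, so δQ/Q = 7040/50600 = 0.139.

0.139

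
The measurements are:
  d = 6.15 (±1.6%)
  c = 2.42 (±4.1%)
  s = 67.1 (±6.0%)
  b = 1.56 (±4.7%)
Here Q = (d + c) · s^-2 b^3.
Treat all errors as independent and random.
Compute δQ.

0.00134

Let u = d + c = 8.57. δu = √(δd² + δc²) = √(0.00968 + 0.00984) = 0.140, so δu/u = 0.0163.
Q is then a monomial in u, s, b:
δQ/Q = √((δu/u)² + (-2·δs/s)² + (3·δb/b)²) = √(0.000266 + 0.0144 + 0.0199) = 0.186
Q = 0.00723, so δQ = 0.186 × 0.00723 = 0.00134.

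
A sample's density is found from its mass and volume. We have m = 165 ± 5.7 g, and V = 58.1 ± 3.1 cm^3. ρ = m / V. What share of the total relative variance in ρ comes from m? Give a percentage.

(δρ/ρ)² = (1·δm/m)² + (-1·δV/V)²
  m term: (1×0.0345)² = 0.00119
  V term: (-1×0.0534)² = 0.00285
Total = 0.00404. Share from m = 0.00119/0.00404 = 0.295.

29.5%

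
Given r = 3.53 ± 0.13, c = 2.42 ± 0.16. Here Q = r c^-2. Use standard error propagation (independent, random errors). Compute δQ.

0.0827

Products/powers → add relative errors in quadrature, weighted by exponent:
  (1·δr/r)² = (1×0.0368)² = 0.00136;  (-2·δc/c)² = (-2×0.0661)² = 0.0175
δQ/Q = √(0.0188) = 0.137
Q = 0.603, so δQ = 0.137 × 0.603 = 0.0827.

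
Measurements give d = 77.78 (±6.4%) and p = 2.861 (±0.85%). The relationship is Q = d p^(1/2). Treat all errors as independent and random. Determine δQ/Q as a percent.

6.41%

Since Q is a product/quotient, work with relative uncertainties:
  (1·δd/d)² = (1×0.0640)² = 0.00410;  (½·δp/p)² = (0.5×0.00850)² = 1.81e-05
δQ/Q = √(0.00411) = 0.0641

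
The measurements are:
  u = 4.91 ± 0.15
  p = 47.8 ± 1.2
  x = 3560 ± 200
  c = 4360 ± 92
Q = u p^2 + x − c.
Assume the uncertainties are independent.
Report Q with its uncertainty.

Let w = u·p^2 = 11200. δw/w = √((1·δu/u)² + (2·δp/p)²) = √(0.000933 + 0.00252) = 0.0588, so δw = 659.
Q = w + x − c: δQ = √(δw² + δx² + δc²) = √(4.35e+05 + 40000 + 8460) = 695
Q = 10400.

10400 ± 695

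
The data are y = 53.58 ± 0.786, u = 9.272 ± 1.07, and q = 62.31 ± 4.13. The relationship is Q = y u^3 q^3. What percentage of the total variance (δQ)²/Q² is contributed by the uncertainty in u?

(δQ/Q)² = (1·δy/y)² + (3·δu/u)² + (3·δq/q)²
  y term: (1×0.0147)² = 0.000215
  u term: (3×0.115)² = 0.120
  q term: (3×0.0663)² = 0.0395
Total = 0.160. Share from u = 0.120/0.160 = 0.751.

75.1%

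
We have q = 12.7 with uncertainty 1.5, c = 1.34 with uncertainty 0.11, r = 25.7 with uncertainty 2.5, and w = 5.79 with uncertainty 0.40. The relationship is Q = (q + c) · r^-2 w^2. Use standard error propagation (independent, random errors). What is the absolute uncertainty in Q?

0.186

Let u = q + c = 14.0. δu = √(δq² + δc²) = √(2.25 + 0.0121) = 1.50, so δu/u = 0.107.
Q is then a monomial in u, r, w:
δQ/Q = √((δu/u)² + (-2·δr/r)² + (2·δw/w)²) = √(0.0115 + 0.0379 + 0.0191) = 0.262
Q = 0.713, so δQ = 0.262 × 0.713 = 0.186.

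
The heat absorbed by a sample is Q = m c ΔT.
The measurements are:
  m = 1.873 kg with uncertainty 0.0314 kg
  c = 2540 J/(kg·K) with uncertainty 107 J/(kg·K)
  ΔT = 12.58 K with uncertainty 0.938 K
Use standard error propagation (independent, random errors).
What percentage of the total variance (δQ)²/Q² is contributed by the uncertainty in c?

(δQ/Q)² = (1·δm/m)² + (1·δc/c)² + (1·δΔT/ΔT)²
  m term: (1×0.0168)² = 0.000281
  c term: (1×0.0421)² = 0.00177
  ΔT term: (1×0.0746)² = 0.00556
Total = 0.00762. Share from c = 0.00177/0.00762 = 0.233.

23.3%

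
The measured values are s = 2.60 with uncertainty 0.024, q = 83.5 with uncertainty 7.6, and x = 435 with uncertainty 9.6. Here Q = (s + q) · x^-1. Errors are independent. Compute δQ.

0.0180

Let u = s + q = 86.1. δu = √(δs² + δq²) = √(0.000576 + 57.8) = 7.60, so δu/u = 0.0883.
Q is then a monomial in u, x:
δQ/Q = √((δu/u)² + (-1·δx/x)²) = √(0.00779 + 0.000487) = 0.0910
Q = 0.198, so δQ = 0.0910 × 0.198 = 0.0180.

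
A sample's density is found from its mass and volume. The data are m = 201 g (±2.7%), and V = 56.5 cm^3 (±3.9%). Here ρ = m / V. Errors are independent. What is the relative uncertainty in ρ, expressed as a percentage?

4.74%

Products/powers → add relative errors in quadrature, weighted by exponent:
  (1·δm/m)² = (1×0.0270)² = 0.000729;  (-1·δV/V)² = (-1×0.0390)² = 0.00152
δρ/ρ = √(0.00225) = 0.0474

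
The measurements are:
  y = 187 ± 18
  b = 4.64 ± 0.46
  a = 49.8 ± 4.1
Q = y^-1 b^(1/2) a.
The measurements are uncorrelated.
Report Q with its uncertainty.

Since Q is a product/quotient, work with relative uncertainties:
  (-1·δy/y)² = (-1×0.0963)² = 0.00927;  (½·δb/b)² = (0.5×0.0991)² = 0.00246;  (1·δa/a)² = (1×0.0823)² = 0.00678
δQ/Q = √(0.0185) = 0.136
Q = 0.574, so δQ = 0.136 × 0.574 = 0.0780.

0.574 ± 0.0780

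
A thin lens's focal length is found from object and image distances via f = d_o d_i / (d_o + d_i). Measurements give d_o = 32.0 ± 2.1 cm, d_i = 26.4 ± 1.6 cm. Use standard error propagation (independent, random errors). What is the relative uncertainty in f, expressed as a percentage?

∂f/∂d_o = (d_i/(d_o+d_i))² = 0.204;  ∂f/∂d_i = (d_o/(d_o+d_i))² = 0.300
δf = √((∂f/∂d_o · δd_o)² + (∂f/∂d_i · δd_i)²) = √(0.184 + 0.231) = 0.644 cm
f = 14.5 cm, so δf/f = 0.644/14.5 = 0.0445.

4.45%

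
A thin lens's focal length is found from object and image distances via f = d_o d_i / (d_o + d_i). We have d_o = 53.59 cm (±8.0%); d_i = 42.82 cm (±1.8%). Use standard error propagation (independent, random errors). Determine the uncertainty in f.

∂f/∂d_o = (d_i/(d_o+d_i))² = 0.197;  ∂f/∂d_i = (d_o/(d_o+d_i))² = 0.309
δf = √((∂f/∂d_o · δd_o)² + (∂f/∂d_i · δd_i)²) = √(0.715 + 0.0567) = 0.879 cm

0.879 cm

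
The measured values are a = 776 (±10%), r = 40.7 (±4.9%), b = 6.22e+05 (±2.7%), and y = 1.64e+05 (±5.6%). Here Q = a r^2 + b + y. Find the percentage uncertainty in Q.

8.74%

Let p = a·r^2 = 1.29e+06. δp/p = √((1·δa/a)² + (2·δr/r)²) = √(0.0100 + 0.00960) = 0.140, so δp = 1.8e+05.
Q = p + b + y: δQ = √(δp² + δb² + δy²) = √(3.24e+10 + 2.82e+08 + 8.43e+07) = 1.81e+05
Q = 2.07e+06, so δQ/Q = 1.81e+05/2.07e+06 = 0.0874.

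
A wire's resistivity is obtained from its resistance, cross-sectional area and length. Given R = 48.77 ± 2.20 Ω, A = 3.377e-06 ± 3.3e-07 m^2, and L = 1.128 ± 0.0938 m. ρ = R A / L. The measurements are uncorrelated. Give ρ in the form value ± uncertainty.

ρ is a product of powers, so relative uncertainties combine in quadrature:
  (1·δR/R)² = (1×0.0451)² = 0.00203;  (1·δA/A)² = (1×0.0977)² = 0.00955;  (-1·δL/L)² = (-1×0.0832)² = 0.00691
δρ/ρ = √(0.0185) = 0.136
ρ = 0.0001460 Ω·m, so δρ = 0.136 × 0.0001460 = 1.99e-05 Ω·m.

(1.460 ± 0.199) × 10^-4 Ω·m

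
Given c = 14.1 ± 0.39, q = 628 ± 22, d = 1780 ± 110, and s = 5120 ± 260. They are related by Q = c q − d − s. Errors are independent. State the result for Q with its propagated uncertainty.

Let p = c·q = 8850. δp/p = √((1·δc/c)² + (1·δq/q)²) = √(0.000765 + 0.00123) = 0.0446, so δp = 395.
Q = p − d − s: δQ = √(δp² + δd² + δs²) = √(1.56e+05 + 12100 + 67600) = 486
Q = 1950.

1950 ± 486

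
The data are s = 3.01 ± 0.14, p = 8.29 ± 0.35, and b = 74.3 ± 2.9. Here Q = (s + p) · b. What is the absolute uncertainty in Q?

43.1

Let u = s + p = 11.3. δu = √(δs² + δp²) = √(0.0196 + 0.122) = 0.377, so δu/u = 0.0334.
Q is then a monomial in u, b:
δQ/Q = √((δu/u)² + (1·δb/b)²) = √(0.00111 + 0.00152) = 0.0513
Q = 840, so δQ = 0.0513 × 840 = 43.1.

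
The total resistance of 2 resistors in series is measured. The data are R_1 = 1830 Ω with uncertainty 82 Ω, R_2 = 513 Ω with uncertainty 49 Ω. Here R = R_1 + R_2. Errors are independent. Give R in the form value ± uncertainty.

2340 ± 95.5 Ω

Sums and differences: (δR)² = Σ (cᵢ δxᵢ)².
  (δR_1)² = 6720;  (δR_2)² = 2400
δR = √(9120) = 95.5 Ω
R = 2340 Ω.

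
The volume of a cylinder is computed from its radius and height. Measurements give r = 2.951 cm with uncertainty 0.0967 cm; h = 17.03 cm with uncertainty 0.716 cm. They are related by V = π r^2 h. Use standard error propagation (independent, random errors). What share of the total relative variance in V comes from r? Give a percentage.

70.8%

(δV/V)² = (2·δr/r)² + (1·δh/h)²
  r term: (2×0.0328)² = 0.00430
  h term: (1×0.0420)² = 0.00177
Total = 0.00606. Share from r = 0.00430/0.00606 = 0.708.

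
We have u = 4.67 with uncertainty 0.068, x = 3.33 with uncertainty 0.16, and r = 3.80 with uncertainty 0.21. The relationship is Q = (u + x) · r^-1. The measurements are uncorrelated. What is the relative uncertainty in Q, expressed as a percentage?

Let w = u + x = 8.00. δw = √(δu² + δx²) = √(0.00462 + 0.0256) = 0.174, so δw/w = 0.0217.
Q is then a monomial in w, r:
δQ/Q = √((δw/w)² + (-1·δr/r)²) = √(0.000472 + 0.00305) = 0.0594

5.94%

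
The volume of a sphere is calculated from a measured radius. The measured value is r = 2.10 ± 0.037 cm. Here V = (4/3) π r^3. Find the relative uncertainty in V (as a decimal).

V is a product of powers, so relative uncertainties combine in quadrature:
  (3·δr/r)² = (3×0.0176)² = 0.00279
δV/V = √(0.00279) = 0.0529

0.0529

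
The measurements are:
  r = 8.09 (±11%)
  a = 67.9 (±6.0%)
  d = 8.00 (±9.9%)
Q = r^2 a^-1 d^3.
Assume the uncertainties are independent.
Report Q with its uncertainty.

494 ± 185

Relative error in a monomial: (δQ/Q)² = Σ (nᵢ · δxᵢ/xᵢ)².
  (2·δr/r)² = (2×0.110)² = 0.0484;  (-1·δa/a)² = (-1×0.0600)² = 0.00360;  (3·δd/d)² = (3×0.0990)² = 0.0882
δQ/Q = √(0.140) = 0.374
Q = 494, so δQ = 0.374 × 494 = 185.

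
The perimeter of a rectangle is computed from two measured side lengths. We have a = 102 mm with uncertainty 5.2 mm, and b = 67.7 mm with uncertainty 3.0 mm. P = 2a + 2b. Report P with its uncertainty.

339 ± 12.0 mm

Sums and differences: (δP)² = Σ (cᵢ δxᵢ)².
  (2·δa)² = 108;  (2·δb)² = 36.0
δP = √(144) = 12.0 mm
P = 339 mm.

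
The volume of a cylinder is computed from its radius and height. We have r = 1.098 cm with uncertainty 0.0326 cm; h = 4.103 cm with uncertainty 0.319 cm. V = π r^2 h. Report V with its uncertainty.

15.54 ± 1.52 cm^3

For a monomial V ∝ r^2, h, fractional errors add in quadrature:
  (2·δr/r)² = (2×0.0297)² = 0.00353;  (1·δh/h)² = (1×0.0777)² = 0.00604
δV/V = √(0.00957) = 0.0978
V = 15.54 cm^3, so δV = 0.0978 × 15.54 = 1.52 cm^3.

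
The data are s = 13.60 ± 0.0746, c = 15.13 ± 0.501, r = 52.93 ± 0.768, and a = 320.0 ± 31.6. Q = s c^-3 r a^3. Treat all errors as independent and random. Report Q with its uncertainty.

(6.810 ± 2.13) × 10^6

Since Q is a product/quotient, work with relative uncertainties:
  (1·δs/s)² = (1×0.00549)² = 3.01e-05;  (-3·δc/c)² = (-3×0.0331)² = 0.00987;  (1·δr/r)² = (1×0.0145)² = 0.000211;  (3·δa/a)² = (3×0.0988)² = 0.0878
δQ/Q = √(0.0979) = 0.313
Q = 6.81e+06, so δQ = 0.313 × 6.81e+06 = 2.13e+06.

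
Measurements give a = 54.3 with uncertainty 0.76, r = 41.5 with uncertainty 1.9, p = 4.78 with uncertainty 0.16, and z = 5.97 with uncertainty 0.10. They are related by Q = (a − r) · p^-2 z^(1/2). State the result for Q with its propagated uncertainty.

Let u = a − r = 12.8. δu = √(δa² + δr²) = √(0.578 + 3.61) = 2.05, so δu/u = 0.160.
Q is then a monomial in u, p, z:
δQ/Q = √((δu/u)² + (-2·δp/p)² + (½·δz/z)²) = √(0.0256 + 0.00448 + 7.01e-05) = 0.174
Q = 1.37, so δQ = 0.174 × 1.37 = 0.238.

1.37 ± 0.238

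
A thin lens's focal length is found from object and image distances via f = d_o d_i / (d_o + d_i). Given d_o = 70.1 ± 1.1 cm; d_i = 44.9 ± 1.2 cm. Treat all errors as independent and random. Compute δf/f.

0.0174

∂f/∂d_o = (d_i/(d_o+d_i))² = 0.152;  ∂f/∂d_i = (d_o/(d_o+d_i))² = 0.372
δf = √((∂f/∂d_o · δd_o)² + (∂f/∂d_i · δd_i)²) = √(0.0281 + 0.199) = 0.476 cm
f = 27.4 cm, so δf/f = 0.476/27.4 = 0.0174.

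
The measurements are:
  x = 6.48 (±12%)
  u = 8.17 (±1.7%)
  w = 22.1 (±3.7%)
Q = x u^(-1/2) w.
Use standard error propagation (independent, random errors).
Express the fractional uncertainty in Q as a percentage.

12.6%

Q is a product of powers, so relative uncertainties combine in quadrature:
  (1·δx/x)² = (1×0.120)² = 0.0144;  (−½·δu/u)² = (-0.5×0.0170)² = 7.23e-05;  (1·δw/w)² = (1×0.0370)² = 0.00137
δQ/Q = √(0.0158) = 0.126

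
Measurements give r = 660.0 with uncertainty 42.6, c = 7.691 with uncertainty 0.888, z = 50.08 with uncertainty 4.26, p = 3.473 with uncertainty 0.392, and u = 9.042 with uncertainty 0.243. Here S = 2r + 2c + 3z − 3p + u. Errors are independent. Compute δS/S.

0.0581

Sums and differences: (δS)² = Σ (cᵢ δxᵢ)².
  (2·δr)² = 7260;  (2·δc)² = 3.15;  (3·δz)² = 163;  (3·δp)² = 1.38;  (δu)² = 0.0590
δS = √(7430) = 86.2
S = 1484, so δS/S = 86.2/1484 = 0.0581.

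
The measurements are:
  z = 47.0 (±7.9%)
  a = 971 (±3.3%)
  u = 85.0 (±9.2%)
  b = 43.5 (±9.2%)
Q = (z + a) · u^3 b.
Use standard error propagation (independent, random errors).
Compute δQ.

7.96e+09

Let w = z + a = 1020. δw = √(δz² + δa²) = √(13.8 + 1030) = 32.3, so δw/w = 0.0317.
Q is then a monomial in w, u, b:
δQ/Q = √((δw/w)² + (3·δu/u)² + (1·δb/b)²) = √(0.00100 + 0.0762 + 0.00846) = 0.293
Q = 2.72e+10, so δQ = 0.293 × 2.72e+10 = 7.96e+09.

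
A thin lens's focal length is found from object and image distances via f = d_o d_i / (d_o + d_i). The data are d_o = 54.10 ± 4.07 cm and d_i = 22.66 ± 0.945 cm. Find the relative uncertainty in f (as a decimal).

0.0368

∂f/∂d_o = (d_i/(d_o+d_i))² = 0.0871;  ∂f/∂d_i = (d_o/(d_o+d_i))² = 0.497
δf = √((∂f/∂d_o · δd_o)² + (∂f/∂d_i · δd_i)²) = √(0.126 + 0.220) = 0.588 cm
f = 15.97 cm, so δf/f = 0.588/15.97 = 0.0368.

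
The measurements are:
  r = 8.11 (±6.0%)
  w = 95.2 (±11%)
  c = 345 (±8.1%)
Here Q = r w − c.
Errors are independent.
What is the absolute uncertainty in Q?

Let p = r·w = 772. δp/p = √((1·δr/r)² + (1·δw/w)²) = √(0.00360 + 0.0121) = 0.125, so δp = 96.7.
Q = p − c: δQ = √(δp² + δc²) = √(9360 + 781) = 101

101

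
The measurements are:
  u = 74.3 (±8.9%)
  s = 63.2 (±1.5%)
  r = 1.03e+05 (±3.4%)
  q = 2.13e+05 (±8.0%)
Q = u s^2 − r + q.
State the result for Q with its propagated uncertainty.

(4.07 ± 0.329) × 10^5

Let p = u·s^2 = 2.97e+05. δp/p = √((1·δu/u)² + (2·δs/s)²) = √(0.00792 + 0.000900) = 0.0939, so δp = 27900.
Q = p − r + q: δQ = √(δp² + δr² + δq²) = √(7.77e+08 + 1.23e+07 + 2.9e+08) = 32900
Q = 4.07e+05.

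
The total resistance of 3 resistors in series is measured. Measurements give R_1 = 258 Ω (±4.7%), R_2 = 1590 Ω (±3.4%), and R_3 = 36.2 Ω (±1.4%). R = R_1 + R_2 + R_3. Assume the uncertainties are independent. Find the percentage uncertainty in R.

Absolute uncertainties add in quadrature for a linear combination:
  (δR_1)² = 147;  (δR_2)² = 2920;  (δR_3)² = 0.257
δR = √(3070) = 55.4 Ω
R = 1880 Ω, so δR/R = 55.4/1880 = 0.0294.

2.94%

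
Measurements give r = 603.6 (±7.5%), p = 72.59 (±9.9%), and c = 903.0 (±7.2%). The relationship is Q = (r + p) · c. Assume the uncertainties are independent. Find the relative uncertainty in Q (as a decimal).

0.0989

Let u = r + p = 676.2. δu = √(δr² + δp²) = √(2050 + 51.6) = 45.8, so δu/u = 0.0678.
Q is then a monomial in u, c:
δQ/Q = √((δu/u)² + (1·δc/c)²) = √(0.00460 + 0.00518) = 0.0989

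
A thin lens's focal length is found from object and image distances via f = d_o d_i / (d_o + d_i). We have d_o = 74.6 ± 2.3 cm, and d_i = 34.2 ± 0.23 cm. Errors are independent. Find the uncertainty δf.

∂f/∂d_o = (d_i/(d_o+d_i))² = 0.0988;  ∂f/∂d_i = (d_o/(d_o+d_i))² = 0.470
δf = √((∂f/∂d_o · δd_o)² + (∂f/∂d_i · δd_i)²) = √(0.0516 + 0.0117) = 0.252 cm

0.252 cm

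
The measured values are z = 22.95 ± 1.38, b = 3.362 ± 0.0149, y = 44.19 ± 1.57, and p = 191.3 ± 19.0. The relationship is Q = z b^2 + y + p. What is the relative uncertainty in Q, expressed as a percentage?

5.00%

Let w = z·b^2 = 259.4. δw/w = √((1·δz/z)² + (2·δb/b)²) = √(0.00362 + 7.86e-05) = 0.0608, so δw = 15.8.
Q = w + y + p: δQ = √(δw² + δy² + δp²) = √(249 + 2.46 + 361) = 24.7
Q = 494.9, so δQ/Q = 24.7/494.9 = 0.0500.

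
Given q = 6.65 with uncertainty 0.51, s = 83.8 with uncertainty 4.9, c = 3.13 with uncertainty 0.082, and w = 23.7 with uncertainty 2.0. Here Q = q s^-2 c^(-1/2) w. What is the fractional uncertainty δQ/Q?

0.164

Products/powers → add relative errors in quadrature, weighted by exponent:
  (1·δq/q)² = (1×0.0767)² = 0.00588;  (-2·δs/s)² = (-2×0.0585)² = 0.0137;  (−½·δc/c)² = (-0.5×0.0262)² = 0.000172;  (1·δw/w)² = (1×0.0844)² = 0.00712
δQ/Q = √(0.0269) = 0.164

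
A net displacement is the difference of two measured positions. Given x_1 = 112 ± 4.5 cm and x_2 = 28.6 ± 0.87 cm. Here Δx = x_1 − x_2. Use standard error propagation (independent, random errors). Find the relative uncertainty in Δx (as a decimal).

Absolute uncertainties add in quadrature for a linear combination:
  (δx_1)² = 20.2;  (δx_2)² = 0.757
δΔx = √(21.0) = 4.58 cm
Δx = 83.4 cm, so δΔx/Δx = 4.58/83.4 = 0.0550.

0.0550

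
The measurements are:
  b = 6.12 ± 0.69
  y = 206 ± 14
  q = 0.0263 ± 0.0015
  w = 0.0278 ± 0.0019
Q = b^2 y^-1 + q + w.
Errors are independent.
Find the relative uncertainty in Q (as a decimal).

Let p = b^2·y^-1 = 0.182. δp/p = √((2·δb/b)² + (-1·δy/y)²) = √(0.0508 + 0.00462) = 0.236, so δp = 0.0428.
Q = p + q + w: δQ = √(δp² + δq² + δw²) = √(0.00183 + 2.25e-06 + 3.61e-06) = 0.0429
Q = 0.236, so δQ/Q = 0.0429/0.236 = 0.182.

0.182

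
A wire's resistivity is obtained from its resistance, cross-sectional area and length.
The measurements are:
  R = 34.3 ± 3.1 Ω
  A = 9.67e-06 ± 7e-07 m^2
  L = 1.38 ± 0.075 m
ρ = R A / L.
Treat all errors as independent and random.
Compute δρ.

3.07e-05 Ω·m

For a monomial ρ ∝ R, A, L^-1, fractional errors add in quadrature:
  (1·δR/R)² = (1×0.0904)² = 0.00817;  (1·δA/A)² = (1×0.0724)² = 0.00524;  (-1·δL/L)² = (-1×0.0543)² = 0.00295
δρ/ρ = √(0.0164) = 0.128
ρ = 0.000240 Ω·m, so δρ = 0.128 × 0.000240 = 3.07e-05 Ω·m.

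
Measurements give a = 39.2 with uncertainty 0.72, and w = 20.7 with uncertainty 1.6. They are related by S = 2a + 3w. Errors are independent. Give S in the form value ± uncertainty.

S is a linear combination, so absolute uncertainties add in quadrature:
  (2·δa)² = 2.07;  (3·δw)² = 23.0
δS = √(25.1) = 5.01
S = 140.

140 ± 5.01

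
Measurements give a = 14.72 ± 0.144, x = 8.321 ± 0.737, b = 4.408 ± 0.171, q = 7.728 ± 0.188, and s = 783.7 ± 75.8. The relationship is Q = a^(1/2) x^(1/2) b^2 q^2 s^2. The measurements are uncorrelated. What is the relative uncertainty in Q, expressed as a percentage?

21.9%

Q is a product of powers, so relative uncertainties combine in quadrature:
  (½·δa/a)² = (0.5×0.00978)² = 2.39e-05;  (½·δx/x)² = (0.5×0.0886)² = 0.00196;  (2·δb/b)² = (2×0.0388)² = 0.00602;  (2·δq/q)² = (2×0.0243)² = 0.00237;  (2·δs/s)² = (2×0.0967)² = 0.0374
δQ/Q = √(0.0478) = 0.219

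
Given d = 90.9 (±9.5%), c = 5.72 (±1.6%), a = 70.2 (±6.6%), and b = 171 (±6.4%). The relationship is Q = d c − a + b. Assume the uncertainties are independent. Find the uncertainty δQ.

51.5

Let p = d·c = 520. δp/p = √((1·δd/d)² + (1·δc/c)²) = √(0.00903 + 0.000256) = 0.0963, so δp = 50.1.
Q = p − a + b: δQ = √(δp² + δa² + δb²) = √(2510 + 21.5 + 120) = 51.5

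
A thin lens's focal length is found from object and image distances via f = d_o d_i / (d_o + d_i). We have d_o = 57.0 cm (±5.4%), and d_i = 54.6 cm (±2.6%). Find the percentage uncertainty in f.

∂f/∂d_o = (d_i/(d_o+d_i))² = 0.239;  ∂f/∂d_i = (d_o/(d_o+d_i))² = 0.261
δf = √((∂f/∂d_o · δd_o)² + (∂f/∂d_i · δd_i)²) = √(0.543 + 0.137) = 0.825 cm
f = 27.9 cm, so δf/f = 0.825/27.9 = 0.0296.

2.96%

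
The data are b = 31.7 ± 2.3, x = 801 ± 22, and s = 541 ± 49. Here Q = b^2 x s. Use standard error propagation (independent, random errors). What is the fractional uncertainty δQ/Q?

0.173

Each factor contributes (exponent × relative error)² to (δQ/Q)²:
  (2·δb/b)² = (2×0.0726)² = 0.0211;  (1·δx/x)² = (1×0.0275)² = 0.000754;  (1·δs/s)² = (1×0.0906)² = 0.00820
δQ/Q = √(0.0300) = 0.173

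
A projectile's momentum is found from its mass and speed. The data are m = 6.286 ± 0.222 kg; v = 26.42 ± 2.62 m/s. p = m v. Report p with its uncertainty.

166.1 ± 17.5 kg·m/s

Relative error in a monomial: (δp/p)² = Σ (nᵢ · δxᵢ/xᵢ)².
  (1·δm/m)² = (1×0.0353)² = 0.00125;  (1·δv/v)² = (1×0.0992)² = 0.00983
δp/p = √(0.0111) = 0.105
p = 166.1 kg·m/s, so δp = 0.105 × 166.1 = 17.5 kg·m/s.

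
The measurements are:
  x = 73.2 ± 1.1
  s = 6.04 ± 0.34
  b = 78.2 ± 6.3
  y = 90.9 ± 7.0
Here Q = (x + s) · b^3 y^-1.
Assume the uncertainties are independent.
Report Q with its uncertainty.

Let u = x + s = 79.2. δu = √(δx² + δs²) = √(1.21 + 0.116) = 1.15, so δu/u = 0.0145.
Q is then a monomial in u, b, y:
δQ/Q = √((δu/u)² + (3·δb/b)² + (-1·δy/y)²) = √(0.000211 + 0.0584 + 0.00593) = 0.254
Q = 4.17e+05, so δQ = 0.254 × 4.17e+05 = 1.06e+05.

(4.17 ± 1.06) × 10^5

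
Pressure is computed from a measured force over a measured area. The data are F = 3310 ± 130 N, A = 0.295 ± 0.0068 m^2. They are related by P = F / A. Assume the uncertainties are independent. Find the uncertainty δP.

Since P is a product/quotient, work with relative uncertainties:
  (1·δF/F)² = (1×0.0393)² = 0.00154;  (-1·δA/A)² = (-1×0.0231)² = 0.000531
δP/P = √(0.00207) = 0.0455
P = 11200 Pa, so δP = 0.0455 × 11200 = 511 Pa.

511 Pa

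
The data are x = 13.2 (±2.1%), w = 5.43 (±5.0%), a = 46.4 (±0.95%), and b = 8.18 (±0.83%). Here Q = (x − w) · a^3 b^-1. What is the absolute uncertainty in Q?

5510

Let u = x − w = 7.77. δu = √(δx² + δw²) = √(0.0768 + 0.0737) = 0.388, so δu/u = 0.0499.
Q is then a monomial in u, a, b:
δQ/Q = √((δu/u)² + (3·δa/a)² + (-1·δb/b)²) = √(0.00249 + 0.000812 + 6.89e-05) = 0.0581
Q = 94900, so δQ = 0.0581 × 94900 = 5510.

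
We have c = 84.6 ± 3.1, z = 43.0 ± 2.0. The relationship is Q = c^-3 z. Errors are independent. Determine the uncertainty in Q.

8.48e-06

For a monomial Q ∝ c^-3, z, fractional errors add in quadrature:
  (-3·δc/c)² = (-3×0.0366)² = 0.0121;  (1·δz/z)² = (1×0.0465)² = 0.00216
δQ/Q = √(0.0142) = 0.119
Q = 7.1e-05, so δQ = 0.119 × 7.1e-05 = 8.48e-06.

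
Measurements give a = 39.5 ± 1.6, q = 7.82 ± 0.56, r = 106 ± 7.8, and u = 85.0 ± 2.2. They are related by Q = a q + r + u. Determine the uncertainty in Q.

26.7

Let p = a·q = 309. δp/p = √((1·δa/a)² + (1·δq/q)²) = √(0.00164 + 0.00513) = 0.0823, so δp = 25.4.
Q = p + r + u: δQ = √(δp² + δr² + δu²) = √(646 + 60.8 + 4.84) = 26.7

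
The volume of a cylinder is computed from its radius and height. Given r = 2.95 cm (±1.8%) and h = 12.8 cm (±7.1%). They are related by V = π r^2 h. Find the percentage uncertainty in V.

7.96%

Each factor contributes (exponent × relative error)² to (δV/V)²:
  (2·δr/r)² = (2×0.0180)² = 0.00130;  (1·δh/h)² = (1×0.0710)² = 0.00504
δV/V = √(0.00634) = 0.0796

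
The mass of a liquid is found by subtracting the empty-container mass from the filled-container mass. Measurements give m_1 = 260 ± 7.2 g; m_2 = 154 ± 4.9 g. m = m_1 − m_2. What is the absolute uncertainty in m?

Sums and differences: (δm)² = Σ (cᵢ δxᵢ)².
  (δm_1)² = 51.8;  (δm_2)² = 24.0
δm = √(75.9) = 8.71 g

8.71 g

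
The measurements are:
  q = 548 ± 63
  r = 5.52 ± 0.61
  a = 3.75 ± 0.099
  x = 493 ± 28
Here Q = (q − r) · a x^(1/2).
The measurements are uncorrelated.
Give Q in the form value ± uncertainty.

45200 ± 5530

Let u = q − r = 542. δu = √(δq² + δr²) = √(3970 + 0.372) = 63.0, so δu/u = 0.116.
Q is then a monomial in u, a, x:
δQ/Q = √((δu/u)² + (1·δa/a)² + (½·δx/x)²) = √(0.0135 + 0.000697 + 0.000806) = 0.122
Q = 45200, so δQ = 0.122 × 45200 = 5530.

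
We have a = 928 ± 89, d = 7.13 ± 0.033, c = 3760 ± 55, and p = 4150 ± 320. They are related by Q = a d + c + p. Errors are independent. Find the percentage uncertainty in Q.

Let w = a·d = 6620. δw/w = √((1·δa/a)² + (1·δd/d)²) = √(0.00920 + 2.14e-05) = 0.0960, so δw = 635.
Q = w + c + p: δQ = √(δw² + δc² + δp²) = √(4.04e+05 + 3020 + 1.02e+05) = 713
Q = 14500, so δQ/Q = 713/14500 = 0.0491.

4.91%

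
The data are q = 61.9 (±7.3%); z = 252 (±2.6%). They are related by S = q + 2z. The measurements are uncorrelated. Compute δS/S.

0.0245

Sums and differences: (δS)² = Σ (cᵢ δxᵢ)².
  (δq)² = 20.4;  (2·δz)² = 172
δS = √(192) = 13.9
S = 566, so δS/S = 13.9/566 = 0.0245.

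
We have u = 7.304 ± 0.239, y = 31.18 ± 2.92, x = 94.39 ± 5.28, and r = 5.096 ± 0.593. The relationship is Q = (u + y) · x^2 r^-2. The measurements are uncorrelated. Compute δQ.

3550

Let w = u + y = 38.48. δw = √(δu² + δy²) = √(0.0571 + 8.53) = 2.93, so δw/w = 0.0761.
Q is then a monomial in w, x, r:
δQ/Q = √((δw/w)² + (2·δx/x)² + (-2·δr/r)²) = √(0.00580 + 0.0125 + 0.0542) = 0.269
Q = 13200, so δQ = 0.269 × 13200 = 3550.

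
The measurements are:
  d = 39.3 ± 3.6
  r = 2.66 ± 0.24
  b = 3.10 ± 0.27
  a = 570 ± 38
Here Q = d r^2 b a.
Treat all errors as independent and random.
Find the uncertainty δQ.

Products/powers → add relative errors in quadrature, weighted by exponent:
  (1·δd/d)² = (1×0.0916)² = 0.00839;  (2·δr/r)² = (2×0.0902)² = 0.0326;  (1·δb/b)² = (1×0.0871)² = 0.00759;  (1·δa/a)² = (1×0.0667)² = 0.00444
δQ/Q = √(0.0530) = 0.230
Q = 4.91e+05, so δQ = 0.230 × 4.91e+05 = 1.13e+05.

1.13e+05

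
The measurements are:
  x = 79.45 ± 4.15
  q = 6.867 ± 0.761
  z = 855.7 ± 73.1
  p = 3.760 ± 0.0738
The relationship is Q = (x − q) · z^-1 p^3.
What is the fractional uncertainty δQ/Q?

0.119

Let u = x − q = 72.58. δu = √(δx² + δq²) = √(17.2 + 0.579) = 4.22, so δu/u = 0.0581.
Q is then a monomial in u, z, p:
δQ/Q = √((δu/u)² + (-1·δz/z)² + (3·δp/p)²) = √(0.00338 + 0.00730 + 0.00347) = 0.119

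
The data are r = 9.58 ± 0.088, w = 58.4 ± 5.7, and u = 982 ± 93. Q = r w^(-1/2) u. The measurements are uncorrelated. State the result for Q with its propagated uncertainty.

Q is a product of powers, so relative uncertainties combine in quadrature:
  (1·δr/r)² = (1×0.00919)² = 8.44e-05;  (−½·δw/w)² = (-0.5×0.0976)² = 0.00238;  (1·δu/u)² = (1×0.0947)² = 0.00897
δQ/Q = √(0.0114) = 0.107
Q = 1230, so δQ = 0.107 × 1230 = 132.

1230 ± 132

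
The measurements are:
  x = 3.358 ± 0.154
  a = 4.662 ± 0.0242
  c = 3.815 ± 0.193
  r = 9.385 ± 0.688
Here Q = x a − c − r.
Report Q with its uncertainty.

Let p = x·a = 15.65. δp/p = √((1·δx/x)² + (1·δa/a)²) = √(0.00210 + 2.69e-05) = 0.0462, so δp = 0.723.
Q = p − c − r: δQ = √(δp² + δc² + δr²) = √(0.522 + 0.0372 + 0.473) = 1.02
Q = 2.455.

2.455 ± 1.02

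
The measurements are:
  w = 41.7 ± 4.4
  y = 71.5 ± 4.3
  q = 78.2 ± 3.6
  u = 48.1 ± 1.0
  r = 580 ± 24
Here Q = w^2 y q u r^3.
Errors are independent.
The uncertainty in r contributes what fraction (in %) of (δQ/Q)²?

(δQ/Q)² = (2·δw/w)² + (1·δy/y)² + (1·δq/q)² + (1·δu/u)² + (3·δr/r)²
  w term: (2×0.106)² = 0.0445
  y term: (1×0.0601)² = 0.00362
  q term: (1×0.0460)² = 0.00212
  u term: (1×0.0208)² = 0.000432
  r term: (3×0.0414)² = 0.0154
Total = 0.0661. Share from r = 0.0154/0.0661 = 0.233.

23.3%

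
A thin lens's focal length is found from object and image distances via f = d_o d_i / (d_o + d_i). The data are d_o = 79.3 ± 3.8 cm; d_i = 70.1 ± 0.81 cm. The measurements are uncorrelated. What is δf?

0.867 cm

∂f/∂d_o = (d_i/(d_o+d_i))² = 0.220;  ∂f/∂d_i = (d_o/(d_o+d_i))² = 0.282
δf = √((∂f/∂d_o · δd_o)² + (∂f/∂d_i · δd_i)²) = √(0.700 + 0.0521) = 0.867 cm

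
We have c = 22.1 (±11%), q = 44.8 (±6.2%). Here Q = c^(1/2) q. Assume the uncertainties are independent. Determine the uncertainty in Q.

For a monomial Q ∝ c^(1/2), q, fractional errors add in quadrature:
  (½·δc/c)² = (0.5×0.110)² = 0.00302;  (1·δq/q)² = (1×0.0620)² = 0.00384
δQ/Q = √(0.00687) = 0.0829
Q = 211, so δQ = 0.0829 × 211 = 17.5.

17.5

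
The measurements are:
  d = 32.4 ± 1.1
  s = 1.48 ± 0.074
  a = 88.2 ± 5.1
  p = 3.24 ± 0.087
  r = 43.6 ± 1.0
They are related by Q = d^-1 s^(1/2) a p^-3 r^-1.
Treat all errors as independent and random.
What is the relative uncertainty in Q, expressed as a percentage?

Each factor contributes (exponent × relative error)² to (δQ/Q)²:
  (-1·δd/d)² = (-1×0.0340)² = 0.00115;  (½·δs/s)² = (0.5×0.0500)² = 0.000625;  (1·δa/a)² = (1×0.0578)² = 0.00334;  (-3·δp/p)² = (-3×0.0269)² = 0.00649;  (-1·δr/r)² = (-1×0.0229)² = 0.000526
δQ/Q = √(0.0121) = 0.110

11.0%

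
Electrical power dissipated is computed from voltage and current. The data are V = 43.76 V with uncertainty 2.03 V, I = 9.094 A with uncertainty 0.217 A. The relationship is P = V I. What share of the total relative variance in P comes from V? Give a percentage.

79.1%

(δP/P)² = (1·δV/V)² + (1·δI/I)²
  V term: (1×0.0464)² = 0.00215
  I term: (1×0.0239)² = 0.000569
Total = 0.00272. Share from V = 0.00215/0.00272 = 0.791.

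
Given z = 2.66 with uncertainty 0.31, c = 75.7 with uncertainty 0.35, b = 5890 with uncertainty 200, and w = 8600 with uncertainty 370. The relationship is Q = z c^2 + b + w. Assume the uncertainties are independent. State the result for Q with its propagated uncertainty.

Let p = z·c^2 = 15200. δp/p = √((1·δz/z)² + (2·δc/c)²) = √(0.0136 + 8.55e-05) = 0.117, so δp = 1780.
Q = p + b + w: δQ = √(δp² + δb² + δw²) = √(3.18e+06 + 40000 + 1.37e+05) = 1830
Q = 29700.

29700 ± 1830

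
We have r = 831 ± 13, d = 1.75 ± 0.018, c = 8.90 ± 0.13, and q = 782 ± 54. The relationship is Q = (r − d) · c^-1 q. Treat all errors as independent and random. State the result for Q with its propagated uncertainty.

72900 ± 5270

Let u = r − d = 829. δu = √(δr² + δd²) = √(169 + 0.000324) = 13.0, so δu/u = 0.0157.
Q is then a monomial in u, c, q:
δQ/Q = √((δu/u)² + (-1·δc/c)² + (1·δq/q)²) = √(0.000246 + 0.000213 + 0.00477) = 0.0723
Q = 72900, so δQ = 0.0723 × 72900 = 5270.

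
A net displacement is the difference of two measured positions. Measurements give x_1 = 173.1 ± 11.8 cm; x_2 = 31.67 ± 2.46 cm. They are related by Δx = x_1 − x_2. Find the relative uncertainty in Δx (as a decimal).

Δx is a linear combination, so absolute uncertainties add in quadrature:
  (δx_1)² = 139;  (δx_2)² = 6.05
δΔx = √(145) = 12.1 cm
Δx = 141.4 cm, so δΔx/Δx = 12.1/141.4 = 0.0852.

0.0852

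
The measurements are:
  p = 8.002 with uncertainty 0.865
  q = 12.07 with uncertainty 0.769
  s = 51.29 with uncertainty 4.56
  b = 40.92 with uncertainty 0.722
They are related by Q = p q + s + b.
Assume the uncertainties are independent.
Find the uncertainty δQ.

13.0

Let w = p·q = 96.58. δw/w = √((1·δp/p)² + (1·δq/q)²) = √(0.0117 + 0.00406) = 0.125, so δw = 12.1.
Q = w + s + b: δQ = √(δw² + δs² + δb²) = √(147 + 20.8 + 0.521) = 13.0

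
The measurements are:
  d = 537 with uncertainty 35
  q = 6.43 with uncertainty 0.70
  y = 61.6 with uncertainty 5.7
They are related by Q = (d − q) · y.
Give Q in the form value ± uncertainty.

32700 ± 3710

Let u = d − q = 531. δu = √(δd² + δq²) = √(1220 + 0.490) = 35.0, so δu/u = 0.0660.
Q is then a monomial in u, y:
δQ/Q = √((δu/u)² + (1·δy/y)²) = √(0.00435 + 0.00856) = 0.114
Q = 32700, so δQ = 0.114 × 32700 = 3710.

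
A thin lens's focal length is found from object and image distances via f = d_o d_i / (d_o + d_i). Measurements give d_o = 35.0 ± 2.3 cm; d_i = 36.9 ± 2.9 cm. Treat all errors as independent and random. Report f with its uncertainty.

18.0 ± 0.916 cm

∂f/∂d_o = (d_i/(d_o+d_i))² = 0.263;  ∂f/∂d_i = (d_o/(d_o+d_i))² = 0.237
δf = √((∂f/∂d_o · δd_o)² + (∂f/∂d_i · δd_i)²) = √(0.367 + 0.472) = 0.916 cm
f = 18.0 cm.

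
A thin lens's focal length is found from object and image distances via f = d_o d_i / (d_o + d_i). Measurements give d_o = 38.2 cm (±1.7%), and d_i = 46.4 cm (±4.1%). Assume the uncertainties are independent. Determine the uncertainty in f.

∂f/∂d_o = (d_i/(d_o+d_i))² = 0.301;  ∂f/∂d_i = (d_o/(d_o+d_i))² = 0.204
δf = √((∂f/∂d_o · δd_o)² + (∂f/∂d_i · δd_i)²) = √(0.0382 + 0.150) = 0.434 cm

0.434 cm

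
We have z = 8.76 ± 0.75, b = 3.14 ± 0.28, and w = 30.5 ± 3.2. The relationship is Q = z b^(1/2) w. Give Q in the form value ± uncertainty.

Relative error in a monomial: (δQ/Q)² = Σ (nᵢ · δxᵢ/xᵢ)².
  (1·δz/z)² = (1×0.0856)² = 0.00733;  (½·δb/b)² = (0.5×0.0892)² = 0.00199;  (1·δw/w)² = (1×0.105)² = 0.0110
δQ/Q = √(0.0203) = 0.143
Q = 473, so δQ = 0.143 × 473 = 67.5.

473 ± 67.5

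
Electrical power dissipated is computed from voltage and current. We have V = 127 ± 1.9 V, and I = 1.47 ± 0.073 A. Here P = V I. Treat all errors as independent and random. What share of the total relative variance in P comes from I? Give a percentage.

(δP/P)² = (1·δV/V)² + (1·δI/I)²
  V term: (1×0.0150)² = 0.000224
  I term: (1×0.0497)² = 0.00247
Total = 0.00269. Share from I = 0.00247/0.00269 = 0.917.

91.7%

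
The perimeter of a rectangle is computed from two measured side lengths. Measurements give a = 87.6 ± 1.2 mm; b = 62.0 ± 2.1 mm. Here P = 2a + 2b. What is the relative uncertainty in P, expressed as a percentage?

For a sum/difference, combine absolute errors in quadrature:
  (2·δa)² = 5.76;  (2·δb)² = 17.6
δP = √(23.4) = 4.84 mm
P = 299 mm, so δP/P = 4.84/299 = 0.0162.

1.62%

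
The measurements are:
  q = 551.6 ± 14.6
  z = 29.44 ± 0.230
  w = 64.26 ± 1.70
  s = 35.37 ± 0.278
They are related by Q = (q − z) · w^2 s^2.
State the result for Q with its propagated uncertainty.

Let u = q − z = 522.2. δu = √(δq² + δz²) = √(213 + 0.0529) = 14.6, so δu/u = 0.0280.
Q is then a monomial in u, w, s:
δQ/Q = √((δu/u)² + (2·δw/w)² + (2·δs/s)²) = √(0.000782 + 0.00280 + 0.000247) = 0.0619
Q = 2.697e+09, so δQ = 0.0619 × 2.697e+09 = 1.67e+08.

(2.697 ± 0.167) × 10^9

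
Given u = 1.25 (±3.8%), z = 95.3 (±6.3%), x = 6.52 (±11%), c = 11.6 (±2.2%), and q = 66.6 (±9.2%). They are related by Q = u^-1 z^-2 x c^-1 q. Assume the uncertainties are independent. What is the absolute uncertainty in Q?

Each factor contributes (exponent × relative error)² to (δQ/Q)²:
  (-1·δu/u)² = (-1×0.0380)² = 0.00144;  (-2·δz/z)² = (-2×0.0630)² = 0.0159;  (1·δx/x)² = (1×0.110)² = 0.0121;  (-1·δc/c)² = (-1×0.0220)² = 0.000484;  (1·δq/q)² = (1×0.0920)² = 0.00846
δQ/Q = √(0.0384) = 0.196
Q = 0.00330, so δQ = 0.196 × 0.00330 = 0.000646.

0.000646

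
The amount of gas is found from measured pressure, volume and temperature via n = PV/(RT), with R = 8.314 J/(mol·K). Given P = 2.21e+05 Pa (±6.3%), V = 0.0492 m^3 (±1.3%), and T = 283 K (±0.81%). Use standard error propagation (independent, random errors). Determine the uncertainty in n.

0.300 mol

n is a product of powers, so relative uncertainties combine in quadrature:
  (1·δP/P)² = (1×0.0630)² = 0.00397;  (1·δV/V)² = (1×0.0130)² = 0.000169;  (-1·δT/T)² = (-1×0.00810)² = 6.56e-05
δn/n = √(0.00420) = 0.0648
n = 4.62 mol, so δn = 0.0648 × 4.62 = 0.300 mol.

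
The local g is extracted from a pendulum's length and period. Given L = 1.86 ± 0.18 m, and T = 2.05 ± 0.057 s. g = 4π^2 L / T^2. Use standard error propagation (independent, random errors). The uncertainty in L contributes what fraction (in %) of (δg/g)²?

75.2%

(δg/g)² = (1·δL/L)² + (-2·δT/T)²
  L term: (1×0.0968)² = 0.00937
  T term: (-2×0.0278)² = 0.00309
Total = 0.0125. Share from L = 0.00937/0.0125 = 0.752.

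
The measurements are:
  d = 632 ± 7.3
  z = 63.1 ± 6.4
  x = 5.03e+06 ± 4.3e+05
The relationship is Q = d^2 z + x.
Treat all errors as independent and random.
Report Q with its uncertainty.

(3.02 ± 0.266) × 10^7

Let p = d^2·z = 2.52e+07. δp/p = √((2·δd/d)² + (1·δz/z)²) = √(0.000534 + 0.0103) = 0.104, so δp = 2.62e+06.
Q = p + x: δQ = √(δp² + δx²) = √(6.87e+12 + 1.85e+11) = 2.66e+06
Q = 3.02e+07.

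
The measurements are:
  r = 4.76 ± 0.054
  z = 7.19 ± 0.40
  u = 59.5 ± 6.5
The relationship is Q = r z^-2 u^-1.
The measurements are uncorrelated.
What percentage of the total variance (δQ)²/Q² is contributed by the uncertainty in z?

50.6%

(δQ/Q)² = (1·δr/r)² + (-2·δz/z)² + (-1·δu/u)²
  r term: (1×0.0113)² = 0.000129
  z term: (-2×0.0556)² = 0.0124
  u term: (-1×0.109)² = 0.0119
Total = 0.0244. Share from z = 0.0124/0.0244 = 0.506.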